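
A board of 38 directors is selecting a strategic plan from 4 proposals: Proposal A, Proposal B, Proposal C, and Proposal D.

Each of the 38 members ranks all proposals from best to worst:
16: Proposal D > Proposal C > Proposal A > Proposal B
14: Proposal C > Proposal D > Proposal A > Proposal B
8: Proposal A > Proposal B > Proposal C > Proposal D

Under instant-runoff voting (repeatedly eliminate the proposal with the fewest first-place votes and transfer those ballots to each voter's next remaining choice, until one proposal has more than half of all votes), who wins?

Round 1: Proposal A 8, Proposal B 0, Proposal C 14, Proposal D 16. Proposal B eliminated.
Round 2: Proposal A 8, Proposal C 14, Proposal D 16. Proposal A eliminated.
Round 3: Proposal C 22, Proposal D 16. Proposal C has a majority (≥20).

Proposal C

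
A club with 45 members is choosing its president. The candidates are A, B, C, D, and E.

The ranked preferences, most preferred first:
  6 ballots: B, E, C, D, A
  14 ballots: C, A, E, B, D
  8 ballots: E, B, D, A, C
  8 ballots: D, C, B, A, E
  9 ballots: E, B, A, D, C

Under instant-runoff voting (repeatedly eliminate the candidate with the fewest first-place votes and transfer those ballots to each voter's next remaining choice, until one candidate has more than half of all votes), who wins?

E

Round 1: A 0, B 6, C 14, D 8, E 17. A eliminated.
Round 2: B 6, C 14, D 8, E 17. B eliminated.
Round 3: C 14, D 8, E 23. E has a majority (≥23).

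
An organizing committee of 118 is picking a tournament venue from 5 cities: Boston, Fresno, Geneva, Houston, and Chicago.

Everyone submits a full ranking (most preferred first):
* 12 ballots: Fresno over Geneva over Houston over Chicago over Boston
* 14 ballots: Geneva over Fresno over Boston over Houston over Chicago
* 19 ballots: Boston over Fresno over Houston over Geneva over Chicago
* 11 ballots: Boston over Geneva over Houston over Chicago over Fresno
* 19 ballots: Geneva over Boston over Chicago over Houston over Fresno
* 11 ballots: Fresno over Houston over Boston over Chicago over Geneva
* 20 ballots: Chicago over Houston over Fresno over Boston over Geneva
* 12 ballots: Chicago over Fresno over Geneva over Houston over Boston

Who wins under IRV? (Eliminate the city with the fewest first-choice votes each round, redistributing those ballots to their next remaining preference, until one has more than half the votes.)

Round 1: Boston 30, Fresno 23, Geneva 33, Houston 0, Chicago 32. Houston eliminated.
Round 2: Boston 30, Fresno 23, Geneva 33, Chicago 32. Fresno eliminated.
Round 3: Boston 41, Geneva 45, Chicago 32. Chicago eliminated.
Round 4: Boston 61, Geneva 57. Boston has a majority (≥60).

Boston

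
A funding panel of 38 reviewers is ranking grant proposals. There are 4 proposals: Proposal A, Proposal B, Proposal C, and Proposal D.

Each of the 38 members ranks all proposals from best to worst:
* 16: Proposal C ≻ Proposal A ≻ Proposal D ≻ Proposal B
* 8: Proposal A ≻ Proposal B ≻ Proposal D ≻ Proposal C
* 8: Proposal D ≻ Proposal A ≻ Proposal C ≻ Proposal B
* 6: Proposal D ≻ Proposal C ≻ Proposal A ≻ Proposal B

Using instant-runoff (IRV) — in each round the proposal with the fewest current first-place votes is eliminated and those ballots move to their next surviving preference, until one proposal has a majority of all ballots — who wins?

Round 1: Proposal A 8, Proposal B 0, Proposal C 16, Proposal D 14. Proposal B eliminated.
Round 2: Proposal A 8, Proposal C 16, Proposal D 14. Proposal A eliminated.
Round 3: Proposal C 16, Proposal D 22. Proposal D has a majority (≥20).

Proposal D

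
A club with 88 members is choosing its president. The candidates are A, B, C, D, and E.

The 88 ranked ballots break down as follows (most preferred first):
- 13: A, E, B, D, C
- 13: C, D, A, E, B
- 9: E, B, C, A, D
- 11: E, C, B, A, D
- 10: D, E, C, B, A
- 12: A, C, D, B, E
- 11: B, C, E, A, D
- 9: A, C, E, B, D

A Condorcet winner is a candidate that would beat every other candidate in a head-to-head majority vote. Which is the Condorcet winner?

C vs A: 54–34
C vs B: 55–33
C vs D: 65–23
C vs E: 45–43
C beats every other candidate.

C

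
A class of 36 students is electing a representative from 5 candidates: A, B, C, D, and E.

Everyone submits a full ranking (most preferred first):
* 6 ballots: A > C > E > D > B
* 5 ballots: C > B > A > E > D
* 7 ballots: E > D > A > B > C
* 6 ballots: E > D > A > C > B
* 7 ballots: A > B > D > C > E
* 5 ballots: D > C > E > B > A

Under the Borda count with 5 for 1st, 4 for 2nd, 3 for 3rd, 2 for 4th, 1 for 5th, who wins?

A

A: 6×5 + 5×3 + 7×3 + 6×3 + 7×5 + 5×1 = 124
B: 6×1 + 5×4 + 7×2 + 6×1 + 7×4 + 5×2 = 84
C: 6×4 + 5×5 + 7×1 + 6×2 + 7×2 + 5×4 = 102
D: 6×2 + 5×1 + 7×4 + 6×4 + 7×3 + 5×5 = 115
E: 6×3 + 5×2 + 7×5 + 6×5 + 7×1 + 5×3 = 115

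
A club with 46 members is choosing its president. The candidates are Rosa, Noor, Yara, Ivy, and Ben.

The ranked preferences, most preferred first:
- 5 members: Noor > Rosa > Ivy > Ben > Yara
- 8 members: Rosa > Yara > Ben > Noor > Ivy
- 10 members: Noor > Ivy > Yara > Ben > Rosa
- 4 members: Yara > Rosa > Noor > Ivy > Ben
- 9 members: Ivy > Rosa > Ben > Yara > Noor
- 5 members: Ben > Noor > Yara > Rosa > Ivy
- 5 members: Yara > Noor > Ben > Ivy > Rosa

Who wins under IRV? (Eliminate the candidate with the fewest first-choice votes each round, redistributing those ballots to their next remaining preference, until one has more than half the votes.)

Round 1: Rosa 8, Noor 15, Yara 9, Ivy 9, Ben 5. Ben eliminated.
Round 2: Rosa 8, Noor 20, Yara 9, Ivy 9. Rosa eliminated.
Round 3: Noor 20, Yara 17, Ivy 9. Ivy eliminated.
Round 4: Noor 20, Yara 26. Yara has a majority (≥24).

Yara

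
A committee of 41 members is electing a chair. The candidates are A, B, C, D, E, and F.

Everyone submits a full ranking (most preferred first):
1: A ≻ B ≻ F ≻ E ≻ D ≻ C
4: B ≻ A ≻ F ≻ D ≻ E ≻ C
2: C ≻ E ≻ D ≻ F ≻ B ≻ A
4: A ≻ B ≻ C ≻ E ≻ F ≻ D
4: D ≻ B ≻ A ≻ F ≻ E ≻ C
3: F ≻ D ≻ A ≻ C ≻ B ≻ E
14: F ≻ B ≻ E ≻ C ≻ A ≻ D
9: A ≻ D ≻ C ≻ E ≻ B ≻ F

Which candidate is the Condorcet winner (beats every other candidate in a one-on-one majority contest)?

B vs A: 24–17
B vs C: 27–14
B vs D: 23–18
B vs E: 30–11
B vs F: 22–19
B beats every other candidate.

B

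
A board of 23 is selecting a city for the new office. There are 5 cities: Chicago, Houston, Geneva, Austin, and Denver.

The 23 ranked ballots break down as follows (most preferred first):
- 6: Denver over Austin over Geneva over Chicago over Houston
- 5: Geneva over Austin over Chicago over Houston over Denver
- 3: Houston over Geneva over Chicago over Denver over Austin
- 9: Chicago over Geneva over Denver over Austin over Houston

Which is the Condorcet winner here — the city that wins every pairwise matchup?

Geneva

Geneva vs Chicago: 14–9
Geneva vs Houston: 20–3
Geneva vs Austin: 17–6
Geneva vs Denver: 17–6
Geneva beats every other city.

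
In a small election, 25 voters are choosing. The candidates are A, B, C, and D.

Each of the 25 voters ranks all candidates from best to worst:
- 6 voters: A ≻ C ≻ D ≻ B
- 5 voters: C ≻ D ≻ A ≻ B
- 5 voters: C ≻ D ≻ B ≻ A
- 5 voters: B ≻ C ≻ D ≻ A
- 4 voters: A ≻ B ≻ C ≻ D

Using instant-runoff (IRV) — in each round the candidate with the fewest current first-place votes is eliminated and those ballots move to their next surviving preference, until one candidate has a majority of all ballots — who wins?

C

Round 1: A 10, B 5, C 10, D 0. D eliminated.
Round 2: A 10, B 5, C 10. B eliminated.
Round 3: A 10, C 15. C has a majority (≥13).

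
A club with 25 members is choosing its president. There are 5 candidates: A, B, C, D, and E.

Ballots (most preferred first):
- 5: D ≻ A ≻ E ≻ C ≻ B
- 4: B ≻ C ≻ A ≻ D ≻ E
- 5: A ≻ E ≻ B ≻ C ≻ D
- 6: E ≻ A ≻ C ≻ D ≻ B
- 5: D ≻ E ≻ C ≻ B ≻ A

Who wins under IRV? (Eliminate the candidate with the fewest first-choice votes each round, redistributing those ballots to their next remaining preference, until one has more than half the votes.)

A

Round 1: A 5, B 4, C 0, D 10, E 6. C eliminated.
Round 2: A 5, B 4, D 10, E 6. B eliminated.
Round 3: A 9, D 10, E 6. E eliminated.
Round 4: A 15, D 10. A has a majority (≥13).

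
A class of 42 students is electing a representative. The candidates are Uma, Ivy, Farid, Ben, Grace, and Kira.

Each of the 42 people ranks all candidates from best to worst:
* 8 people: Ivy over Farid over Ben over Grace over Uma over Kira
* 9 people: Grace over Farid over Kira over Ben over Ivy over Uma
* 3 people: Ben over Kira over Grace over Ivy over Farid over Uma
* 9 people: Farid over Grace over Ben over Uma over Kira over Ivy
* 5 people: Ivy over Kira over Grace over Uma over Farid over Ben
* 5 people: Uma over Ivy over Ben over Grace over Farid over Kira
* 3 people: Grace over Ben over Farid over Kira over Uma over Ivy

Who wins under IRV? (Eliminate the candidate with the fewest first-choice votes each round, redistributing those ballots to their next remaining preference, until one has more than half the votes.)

Grace

Round 1: Uma 5, Ivy 13, Farid 9, Ben 3, Grace 12, Kira 0. Kira eliminated.
Round 2: Uma 5, Ivy 13, Farid 9, Ben 3, Grace 12. Ben eliminated.
Round 3: Uma 5, Ivy 13, Farid 9, Grace 15. Uma eliminated.
Round 4: Ivy 18, Farid 9, Grace 15. Farid eliminated.
Round 5: Ivy 18, Grace 24. Grace has a majority (≥22).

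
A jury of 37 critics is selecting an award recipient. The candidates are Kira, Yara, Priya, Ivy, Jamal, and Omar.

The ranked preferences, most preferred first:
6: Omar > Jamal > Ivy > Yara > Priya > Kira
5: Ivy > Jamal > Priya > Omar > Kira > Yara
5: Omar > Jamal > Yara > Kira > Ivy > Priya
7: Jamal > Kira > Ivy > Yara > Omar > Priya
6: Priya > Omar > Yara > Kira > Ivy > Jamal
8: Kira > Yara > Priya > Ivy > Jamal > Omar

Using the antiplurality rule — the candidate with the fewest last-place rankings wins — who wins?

Ivy

Last-place votes: Kira 6, Yara 5, Priya 12, Ivy 0, Jamal 6, Omar 8.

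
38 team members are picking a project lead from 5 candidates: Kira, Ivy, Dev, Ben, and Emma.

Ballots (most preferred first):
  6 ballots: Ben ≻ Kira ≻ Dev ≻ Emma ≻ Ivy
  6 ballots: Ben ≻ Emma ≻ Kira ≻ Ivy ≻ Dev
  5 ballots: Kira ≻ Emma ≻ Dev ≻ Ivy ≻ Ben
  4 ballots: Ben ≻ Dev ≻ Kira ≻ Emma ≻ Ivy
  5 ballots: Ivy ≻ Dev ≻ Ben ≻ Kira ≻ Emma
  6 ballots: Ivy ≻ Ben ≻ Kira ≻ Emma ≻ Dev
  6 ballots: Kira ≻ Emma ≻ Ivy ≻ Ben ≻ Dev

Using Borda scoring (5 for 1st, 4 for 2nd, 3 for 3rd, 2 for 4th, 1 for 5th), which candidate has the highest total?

Kira

Kira: 6×4 + 6×3 + 5×5 + 4×3 + 5×2 + 6×3 + 6×5 = 137
Ivy: 6×1 + 6×2 + 5×2 + 4×1 + 5×5 + 6×5 + 6×3 = 105
Dev: 6×3 + 6×1 + 5×3 + 4×4 + 5×4 + 6×1 + 6×1 = 87
Ben: 6×5 + 6×5 + 5×1 + 4×5 + 5×3 + 6×4 + 6×2 = 136
Emma: 6×2 + 6×4 + 5×4 + 4×2 + 5×1 + 6×2 + 6×4 = 105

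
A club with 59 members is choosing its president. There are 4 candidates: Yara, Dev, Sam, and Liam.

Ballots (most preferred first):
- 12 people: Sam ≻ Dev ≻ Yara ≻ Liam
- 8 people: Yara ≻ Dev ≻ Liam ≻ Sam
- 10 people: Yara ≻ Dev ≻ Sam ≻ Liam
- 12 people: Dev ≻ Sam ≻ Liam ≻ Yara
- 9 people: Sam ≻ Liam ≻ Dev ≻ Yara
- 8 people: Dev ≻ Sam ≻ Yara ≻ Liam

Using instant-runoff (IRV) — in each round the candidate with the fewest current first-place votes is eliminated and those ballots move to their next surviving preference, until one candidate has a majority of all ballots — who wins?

Dev

Round 1: Yara 18, Dev 20, Sam 21, Liam 0. Liam eliminated.
Round 2: Yara 18, Dev 20, Sam 21. Yara eliminated.
Round 3: Dev 38, Sam 21. Dev has a majority (≥30).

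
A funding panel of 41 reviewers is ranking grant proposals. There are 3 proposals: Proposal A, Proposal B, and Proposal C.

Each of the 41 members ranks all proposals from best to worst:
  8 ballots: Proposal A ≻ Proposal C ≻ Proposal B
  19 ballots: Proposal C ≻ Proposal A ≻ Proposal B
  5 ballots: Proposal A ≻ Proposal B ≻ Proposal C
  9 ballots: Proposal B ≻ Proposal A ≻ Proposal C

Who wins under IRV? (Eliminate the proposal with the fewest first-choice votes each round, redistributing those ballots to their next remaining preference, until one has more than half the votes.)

Round 1: Proposal A 13, Proposal B 9, Proposal C 19. Proposal B eliminated.
Round 2: Proposal A 22, Proposal C 19. Proposal A has a majority (≥21).

Proposal A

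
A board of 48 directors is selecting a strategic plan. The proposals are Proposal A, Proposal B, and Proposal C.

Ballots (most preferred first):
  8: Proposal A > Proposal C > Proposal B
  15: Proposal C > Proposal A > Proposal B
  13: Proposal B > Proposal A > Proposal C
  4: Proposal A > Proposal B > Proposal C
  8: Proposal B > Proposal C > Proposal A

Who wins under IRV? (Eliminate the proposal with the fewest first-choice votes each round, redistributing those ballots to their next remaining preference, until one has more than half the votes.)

Proposal B

Round 1: Proposal A 12, Proposal B 21, Proposal C 15. Proposal A eliminated.
Round 2: Proposal B 25, Proposal C 23. Proposal B has a majority (≥25).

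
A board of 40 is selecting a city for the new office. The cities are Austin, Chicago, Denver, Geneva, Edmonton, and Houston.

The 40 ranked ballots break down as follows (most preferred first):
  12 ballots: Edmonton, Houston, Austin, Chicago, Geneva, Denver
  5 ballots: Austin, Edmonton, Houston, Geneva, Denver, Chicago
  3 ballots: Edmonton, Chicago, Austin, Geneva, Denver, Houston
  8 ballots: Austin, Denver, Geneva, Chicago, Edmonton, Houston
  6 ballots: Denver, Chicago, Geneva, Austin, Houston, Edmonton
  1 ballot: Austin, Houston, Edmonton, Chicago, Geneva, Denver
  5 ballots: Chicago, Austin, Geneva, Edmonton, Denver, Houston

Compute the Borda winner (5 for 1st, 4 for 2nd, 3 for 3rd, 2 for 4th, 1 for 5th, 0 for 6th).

Austin: 12×3 + 5×5 + 3×3 + 8×5 + 6×2 + 1×5 + 5×4 = 147
Chicago: 12×2 + 5×0 + 3×4 + 8×2 + 6×4 + 1×2 + 5×5 = 103
Denver: 12×0 + 5×1 + 3×1 + 8×4 + 6×5 + 1×0 + 5×1 = 75
Geneva: 12×1 + 5×2 + 3×2 + 8×3 + 6×3 + 1×1 + 5×3 = 86
Edmonton: 12×5 + 5×4 + 3×5 + 8×1 + 6×0 + 1×3 + 5×2 = 116
Houston: 12×4 + 5×3 + 3×0 + 8×0 + 6×1 + 1×4 + 5×0 = 73

Austin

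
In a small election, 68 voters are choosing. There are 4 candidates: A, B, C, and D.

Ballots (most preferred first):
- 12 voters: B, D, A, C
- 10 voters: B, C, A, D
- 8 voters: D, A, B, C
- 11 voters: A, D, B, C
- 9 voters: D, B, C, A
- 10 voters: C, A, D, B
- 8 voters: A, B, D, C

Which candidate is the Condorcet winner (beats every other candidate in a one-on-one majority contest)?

A vs B: 37–31
A vs C: 39–29
A vs D: 39–29
A beats every other candidate.

A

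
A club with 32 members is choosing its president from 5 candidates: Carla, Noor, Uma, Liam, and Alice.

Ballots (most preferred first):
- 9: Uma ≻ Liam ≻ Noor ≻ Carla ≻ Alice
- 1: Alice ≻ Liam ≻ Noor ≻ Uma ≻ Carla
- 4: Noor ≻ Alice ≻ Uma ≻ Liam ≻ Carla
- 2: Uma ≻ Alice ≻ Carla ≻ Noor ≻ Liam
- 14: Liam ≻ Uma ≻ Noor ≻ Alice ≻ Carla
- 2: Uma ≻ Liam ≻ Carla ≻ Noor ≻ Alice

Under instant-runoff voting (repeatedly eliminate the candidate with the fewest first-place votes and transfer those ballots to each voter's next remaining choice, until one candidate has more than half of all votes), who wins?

Round 1: Carla 0, Noor 4, Uma 13, Liam 14, Alice 1. Carla eliminated.
Round 2: Noor 4, Uma 13, Liam 14, Alice 1. Alice eliminated.
Round 3: Noor 4, Uma 13, Liam 15. Noor eliminated.
Round 4: Uma 17, Liam 15. Uma has a majority (≥17).

Uma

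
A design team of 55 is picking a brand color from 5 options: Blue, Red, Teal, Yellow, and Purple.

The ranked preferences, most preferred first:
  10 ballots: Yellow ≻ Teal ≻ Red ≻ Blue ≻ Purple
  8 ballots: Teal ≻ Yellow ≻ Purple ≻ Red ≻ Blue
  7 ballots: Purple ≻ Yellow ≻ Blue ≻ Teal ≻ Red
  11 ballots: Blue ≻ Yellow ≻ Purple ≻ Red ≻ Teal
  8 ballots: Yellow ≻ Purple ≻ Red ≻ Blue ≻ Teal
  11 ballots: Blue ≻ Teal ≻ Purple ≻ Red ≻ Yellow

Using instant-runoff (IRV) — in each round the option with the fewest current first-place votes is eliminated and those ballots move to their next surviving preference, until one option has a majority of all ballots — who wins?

Yellow

Round 1: Blue 22, Red 0, Teal 8, Yellow 18, Purple 7. Red eliminated.
Round 2: Blue 22, Teal 8, Yellow 18, Purple 7. Purple eliminated.
Round 3: Blue 22, Teal 8, Yellow 25. Teal eliminated.
Round 4: Blue 22, Yellow 33. Yellow has a majority (≥28).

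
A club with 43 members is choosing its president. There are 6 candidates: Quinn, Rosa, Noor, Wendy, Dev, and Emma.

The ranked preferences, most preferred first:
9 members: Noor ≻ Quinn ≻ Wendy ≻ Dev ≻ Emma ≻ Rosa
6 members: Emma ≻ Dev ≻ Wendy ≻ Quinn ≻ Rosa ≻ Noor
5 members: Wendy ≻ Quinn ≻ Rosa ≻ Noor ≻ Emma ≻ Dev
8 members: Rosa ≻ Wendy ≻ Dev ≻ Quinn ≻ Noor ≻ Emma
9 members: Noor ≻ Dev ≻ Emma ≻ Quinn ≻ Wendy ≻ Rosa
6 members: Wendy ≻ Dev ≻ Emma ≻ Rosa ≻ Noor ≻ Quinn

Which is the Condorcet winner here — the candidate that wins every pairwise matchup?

Wendy vs Quinn: 25–18
Wendy vs Rosa: 35–8
Wendy vs Noor: 25–18
Wendy vs Dev: 28–15
Wendy vs Emma: 28–15
Wendy beats every other candidate.

Wendy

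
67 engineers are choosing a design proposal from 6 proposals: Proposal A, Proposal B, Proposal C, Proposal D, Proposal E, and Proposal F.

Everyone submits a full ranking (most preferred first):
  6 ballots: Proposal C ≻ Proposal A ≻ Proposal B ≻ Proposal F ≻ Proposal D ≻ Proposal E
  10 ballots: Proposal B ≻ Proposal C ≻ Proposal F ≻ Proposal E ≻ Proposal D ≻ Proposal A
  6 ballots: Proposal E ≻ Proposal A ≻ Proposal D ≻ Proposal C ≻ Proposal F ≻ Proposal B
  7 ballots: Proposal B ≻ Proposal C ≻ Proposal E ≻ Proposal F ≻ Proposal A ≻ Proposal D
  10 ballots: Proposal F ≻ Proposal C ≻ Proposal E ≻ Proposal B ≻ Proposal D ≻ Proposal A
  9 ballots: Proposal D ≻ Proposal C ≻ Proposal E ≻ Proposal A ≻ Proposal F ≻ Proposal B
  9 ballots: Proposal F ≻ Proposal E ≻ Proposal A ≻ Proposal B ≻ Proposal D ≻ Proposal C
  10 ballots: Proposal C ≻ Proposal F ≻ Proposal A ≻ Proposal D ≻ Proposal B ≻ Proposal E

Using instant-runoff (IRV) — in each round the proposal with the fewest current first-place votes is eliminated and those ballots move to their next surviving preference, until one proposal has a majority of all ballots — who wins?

Proposal C

Round 1: Proposal A 0, Proposal B 17, Proposal C 16, Proposal D 9, Proposal E 6, Proposal F 19. Proposal A eliminated.
Round 2: Proposal B 17, Proposal C 16, Proposal D 9, Proposal E 6, Proposal F 19. Proposal E eliminated.
Round 3: Proposal B 17, Proposal C 16, Proposal D 15, Proposal F 19. Proposal D eliminated.
Round 4: Proposal B 17, Proposal C 31, Proposal F 19. Proposal B eliminated.
Round 5: Proposal C 48, Proposal F 19. Proposal C has a majority (≥34).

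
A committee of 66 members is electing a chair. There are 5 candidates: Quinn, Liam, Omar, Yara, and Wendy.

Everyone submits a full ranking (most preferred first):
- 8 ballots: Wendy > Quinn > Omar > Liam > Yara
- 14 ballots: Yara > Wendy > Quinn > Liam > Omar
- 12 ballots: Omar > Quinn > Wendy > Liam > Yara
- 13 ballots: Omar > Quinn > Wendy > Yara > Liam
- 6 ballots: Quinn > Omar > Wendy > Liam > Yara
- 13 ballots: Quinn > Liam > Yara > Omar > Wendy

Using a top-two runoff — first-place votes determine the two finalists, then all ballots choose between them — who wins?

Quinn

Round 1 first-place votes: Quinn 19, Liam 0, Omar 25, Yara 14, Wendy 8. Omar and Quinn advance.
Runoff: Omar is ranked above Quinn on 25 ballots, Quinn above Omar on 41.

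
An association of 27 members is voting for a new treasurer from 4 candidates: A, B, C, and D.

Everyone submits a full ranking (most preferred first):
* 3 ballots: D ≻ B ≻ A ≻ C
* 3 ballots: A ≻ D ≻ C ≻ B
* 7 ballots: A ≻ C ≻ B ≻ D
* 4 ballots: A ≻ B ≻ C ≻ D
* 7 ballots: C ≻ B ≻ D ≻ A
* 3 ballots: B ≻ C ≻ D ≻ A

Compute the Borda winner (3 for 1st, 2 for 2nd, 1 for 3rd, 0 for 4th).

C

A: 3×1 + 3×3 + 7×3 + 4×3 + 7×0 + 3×0 = 45
B: 3×2 + 3×0 + 7×1 + 4×2 + 7×2 + 3×3 = 44
C: 3×0 + 3×1 + 7×2 + 4×1 + 7×3 + 3×2 = 48
D: 3×3 + 3×2 + 7×0 + 4×0 + 7×1 + 3×1 = 25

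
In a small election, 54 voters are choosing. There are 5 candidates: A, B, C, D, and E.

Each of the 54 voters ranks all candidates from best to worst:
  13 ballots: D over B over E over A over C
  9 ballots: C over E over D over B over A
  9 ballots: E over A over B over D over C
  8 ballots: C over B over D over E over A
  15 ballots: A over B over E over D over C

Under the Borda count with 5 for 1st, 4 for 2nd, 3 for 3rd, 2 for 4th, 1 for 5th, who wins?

A: 13×2 + 9×1 + 9×4 + 8×1 + 15×5 = 154
B: 13×4 + 9×2 + 9×3 + 8×4 + 15×4 = 189
C: 13×1 + 9×5 + 9×1 + 8×5 + 15×1 = 122
D: 13×5 + 9×3 + 9×2 + 8×3 + 15×2 = 164
E: 13×3 + 9×4 + 9×5 + 8×2 + 15×3 = 181

B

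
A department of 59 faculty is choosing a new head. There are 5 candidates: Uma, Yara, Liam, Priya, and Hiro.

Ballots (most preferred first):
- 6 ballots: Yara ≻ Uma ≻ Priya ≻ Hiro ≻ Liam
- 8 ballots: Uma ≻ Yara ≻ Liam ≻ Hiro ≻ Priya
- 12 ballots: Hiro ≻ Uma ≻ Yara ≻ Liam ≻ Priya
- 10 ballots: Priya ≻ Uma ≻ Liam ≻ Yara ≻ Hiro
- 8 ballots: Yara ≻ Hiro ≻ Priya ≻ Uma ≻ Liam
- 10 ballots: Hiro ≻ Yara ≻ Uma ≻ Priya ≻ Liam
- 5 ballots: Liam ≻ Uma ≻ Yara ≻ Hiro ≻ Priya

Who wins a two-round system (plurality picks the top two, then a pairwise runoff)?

Yara

Round 1 first-place votes: Uma 8, Yara 14, Liam 5, Priya 10, Hiro 22. Hiro and Yara advance.
Runoff: Hiro is ranked above Yara on 22 ballots, Yara above Hiro on 37.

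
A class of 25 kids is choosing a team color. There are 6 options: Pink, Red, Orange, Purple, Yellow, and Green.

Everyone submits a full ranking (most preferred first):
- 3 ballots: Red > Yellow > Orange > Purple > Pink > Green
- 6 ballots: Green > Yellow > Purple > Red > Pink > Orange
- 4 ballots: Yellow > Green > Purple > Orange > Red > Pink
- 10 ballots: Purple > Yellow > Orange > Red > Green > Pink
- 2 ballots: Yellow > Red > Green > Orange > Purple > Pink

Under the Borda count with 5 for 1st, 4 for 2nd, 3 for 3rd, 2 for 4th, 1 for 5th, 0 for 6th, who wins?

Yellow

Pink: 3×1 + 6×1 + 4×0 + 10×0 + 2×0 = 9
Red: 3×5 + 6×2 + 4×1 + 10×2 + 2×4 = 59
Orange: 3×3 + 6×0 + 4×2 + 10×3 + 2×2 = 51
Purple: 3×2 + 6×3 + 4×3 + 10×5 + 2×1 = 88
Yellow: 3×4 + 6×4 + 4×5 + 10×4 + 2×5 = 106
Green: 3×0 + 6×5 + 4×4 + 10×1 + 2×3 = 62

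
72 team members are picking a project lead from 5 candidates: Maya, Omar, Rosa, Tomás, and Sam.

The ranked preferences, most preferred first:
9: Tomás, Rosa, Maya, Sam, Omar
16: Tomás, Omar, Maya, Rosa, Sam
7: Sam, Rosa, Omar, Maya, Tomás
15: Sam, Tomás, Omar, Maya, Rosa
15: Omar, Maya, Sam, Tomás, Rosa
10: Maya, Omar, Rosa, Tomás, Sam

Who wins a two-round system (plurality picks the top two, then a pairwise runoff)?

Round 1 first-place votes: Maya 10, Omar 15, Rosa 0, Tomás 25, Sam 22. Tomás and Sam advance.
Runoff: Tomás is ranked above Sam on 35 ballots, Sam above Tomás on 37.

Sam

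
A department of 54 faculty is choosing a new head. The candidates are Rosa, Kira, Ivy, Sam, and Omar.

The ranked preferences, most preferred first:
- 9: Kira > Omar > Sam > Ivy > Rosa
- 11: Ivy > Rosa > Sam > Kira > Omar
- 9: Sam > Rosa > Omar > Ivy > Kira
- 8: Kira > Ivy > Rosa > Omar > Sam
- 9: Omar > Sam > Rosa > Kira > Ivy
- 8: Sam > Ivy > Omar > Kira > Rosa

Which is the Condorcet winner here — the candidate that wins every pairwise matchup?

Sam vs Rosa: 35–19
Sam vs Kira: 37–17
Sam vs Ivy: 35–19
Sam vs Omar: 28–26
Sam beats every other candidate.

Sam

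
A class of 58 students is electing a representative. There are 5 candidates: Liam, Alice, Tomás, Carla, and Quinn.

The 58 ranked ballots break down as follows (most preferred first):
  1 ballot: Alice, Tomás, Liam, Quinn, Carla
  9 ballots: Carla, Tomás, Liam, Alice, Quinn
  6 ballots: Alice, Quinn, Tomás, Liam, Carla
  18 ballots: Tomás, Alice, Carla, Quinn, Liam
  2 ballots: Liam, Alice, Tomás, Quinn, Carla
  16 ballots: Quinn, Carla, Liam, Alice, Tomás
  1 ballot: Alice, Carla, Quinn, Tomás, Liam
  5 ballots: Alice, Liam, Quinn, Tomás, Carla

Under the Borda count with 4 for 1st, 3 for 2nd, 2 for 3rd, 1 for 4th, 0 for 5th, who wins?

Alice

Liam: 1×2 + 9×2 + 6×1 + 18×0 + 2×4 + 16×2 + 1×0 + 5×3 = 81
Alice: 1×4 + 9×1 + 6×4 + 18×3 + 2×3 + 16×1 + 1×4 + 5×4 = 137
Tomás: 1×3 + 9×3 + 6×2 + 18×4 + 2×2 + 16×0 + 1×1 + 5×1 = 124
Carla: 1×0 + 9×4 + 6×0 + 18×2 + 2×0 + 16×3 + 1×3 + 5×0 = 123
Quinn: 1×1 + 9×0 + 6×3 + 18×1 + 2×1 + 16×4 + 1×2 + 5×2 = 115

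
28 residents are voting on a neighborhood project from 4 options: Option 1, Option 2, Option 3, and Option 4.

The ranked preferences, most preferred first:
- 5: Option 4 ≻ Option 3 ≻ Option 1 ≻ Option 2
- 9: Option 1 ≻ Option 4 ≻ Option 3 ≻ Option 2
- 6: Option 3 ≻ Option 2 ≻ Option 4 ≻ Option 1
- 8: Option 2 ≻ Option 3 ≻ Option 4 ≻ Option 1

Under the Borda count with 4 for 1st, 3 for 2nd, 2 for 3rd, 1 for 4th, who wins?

Option 3

Option 1: 5×2 + 9×4 + 6×1 + 8×1 = 60
Option 2: 5×1 + 9×1 + 6×3 + 8×4 = 64
Option 3: 5×3 + 9×2 + 6×4 + 8×3 = 81
Option 4: 5×4 + 9×3 + 6×2 + 8×2 = 75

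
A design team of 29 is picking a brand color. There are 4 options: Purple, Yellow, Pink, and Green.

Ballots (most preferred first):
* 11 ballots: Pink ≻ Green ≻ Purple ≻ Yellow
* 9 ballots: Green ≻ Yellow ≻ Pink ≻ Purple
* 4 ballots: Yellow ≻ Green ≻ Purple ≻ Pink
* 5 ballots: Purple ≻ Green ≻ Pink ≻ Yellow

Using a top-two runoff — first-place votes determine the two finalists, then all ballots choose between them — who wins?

Round 1 first-place votes: Purple 5, Yellow 4, Pink 11, Green 9. Pink and Green advance.
Runoff: Pink is ranked above Green on 11 ballots, Green above Pink on 18.

Green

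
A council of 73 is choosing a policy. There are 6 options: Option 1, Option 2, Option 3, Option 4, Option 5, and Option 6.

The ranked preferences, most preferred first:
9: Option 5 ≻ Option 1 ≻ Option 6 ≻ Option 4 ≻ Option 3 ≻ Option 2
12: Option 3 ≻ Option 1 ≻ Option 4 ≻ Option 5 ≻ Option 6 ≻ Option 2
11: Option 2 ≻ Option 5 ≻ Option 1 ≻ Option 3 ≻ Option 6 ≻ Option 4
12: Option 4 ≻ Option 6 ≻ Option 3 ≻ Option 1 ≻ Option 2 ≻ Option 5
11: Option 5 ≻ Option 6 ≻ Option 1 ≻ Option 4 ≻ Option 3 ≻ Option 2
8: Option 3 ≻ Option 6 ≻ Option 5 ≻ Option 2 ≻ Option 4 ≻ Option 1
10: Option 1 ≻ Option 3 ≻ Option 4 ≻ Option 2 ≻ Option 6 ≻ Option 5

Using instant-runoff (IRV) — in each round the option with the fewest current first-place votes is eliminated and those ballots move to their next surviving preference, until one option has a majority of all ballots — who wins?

Option 3

Round 1: Option 1 10, Option 2 11, Option 3 20, Option 4 12, Option 5 20, Option 6 0. Option 6 eliminated.
Round 2: Option 1 10, Option 2 11, Option 3 20, Option 4 12, Option 5 20. Option 1 eliminated.
Round 3: Option 2 11, Option 3 30, Option 4 12, Option 5 20. Option 2 eliminated.
Round 4: Option 3 30, Option 4 12, Option 5 31. Option 4 eliminated.
Round 5: Option 3 42, Option 5 31. Option 3 has a majority (≥37).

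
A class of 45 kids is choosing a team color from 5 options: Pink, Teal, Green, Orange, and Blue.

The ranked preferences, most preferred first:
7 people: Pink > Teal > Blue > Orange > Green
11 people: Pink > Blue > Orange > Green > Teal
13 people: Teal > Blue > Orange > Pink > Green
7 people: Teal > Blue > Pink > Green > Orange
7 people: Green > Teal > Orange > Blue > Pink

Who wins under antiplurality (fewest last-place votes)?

Last-place votes: Pink 7, Teal 11, Green 20, Orange 7, Blue 0.

Blue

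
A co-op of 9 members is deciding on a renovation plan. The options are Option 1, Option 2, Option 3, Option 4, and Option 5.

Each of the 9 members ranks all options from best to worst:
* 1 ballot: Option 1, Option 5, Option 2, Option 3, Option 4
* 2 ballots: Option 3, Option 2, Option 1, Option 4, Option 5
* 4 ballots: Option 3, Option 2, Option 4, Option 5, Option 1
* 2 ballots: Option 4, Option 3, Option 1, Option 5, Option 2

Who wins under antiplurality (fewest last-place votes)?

Option 3

Last-place votes: Option 1 4, Option 2 2, Option 3 0, Option 4 1, Option 5 2.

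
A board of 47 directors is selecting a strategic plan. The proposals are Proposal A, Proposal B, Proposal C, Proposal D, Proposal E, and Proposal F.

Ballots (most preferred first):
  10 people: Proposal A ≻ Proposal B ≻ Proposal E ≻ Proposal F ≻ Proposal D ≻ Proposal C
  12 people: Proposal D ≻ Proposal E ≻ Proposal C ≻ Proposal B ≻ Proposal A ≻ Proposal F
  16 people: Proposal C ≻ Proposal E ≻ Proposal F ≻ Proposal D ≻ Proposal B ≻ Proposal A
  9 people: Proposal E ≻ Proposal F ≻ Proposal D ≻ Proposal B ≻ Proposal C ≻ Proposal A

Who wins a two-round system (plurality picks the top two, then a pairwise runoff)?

Round 1 first-place votes: Proposal A 10, Proposal B 0, Proposal C 16, Proposal D 12, Proposal E 9, Proposal F 0. Proposal C and Proposal D advance.
Runoff: Proposal C is ranked above Proposal D on 16 ballots, Proposal D above Proposal C on 31.

Proposal D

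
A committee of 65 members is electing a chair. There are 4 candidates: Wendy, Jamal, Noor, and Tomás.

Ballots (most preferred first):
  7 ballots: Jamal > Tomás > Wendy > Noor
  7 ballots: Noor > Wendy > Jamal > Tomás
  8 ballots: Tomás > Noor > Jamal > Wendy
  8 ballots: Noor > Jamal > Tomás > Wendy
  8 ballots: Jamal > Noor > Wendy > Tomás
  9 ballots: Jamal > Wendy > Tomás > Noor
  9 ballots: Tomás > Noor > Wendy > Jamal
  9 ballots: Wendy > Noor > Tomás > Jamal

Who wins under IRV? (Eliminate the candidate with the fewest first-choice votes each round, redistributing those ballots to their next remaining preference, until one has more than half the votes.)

Noor

Round 1: Wendy 9, Jamal 24, Noor 15, Tomás 17. Wendy eliminated.
Round 2: Jamal 24, Noor 24, Tomás 17. Tomás eliminated.
Round 3: Jamal 24, Noor 41. Noor has a majority (≥33).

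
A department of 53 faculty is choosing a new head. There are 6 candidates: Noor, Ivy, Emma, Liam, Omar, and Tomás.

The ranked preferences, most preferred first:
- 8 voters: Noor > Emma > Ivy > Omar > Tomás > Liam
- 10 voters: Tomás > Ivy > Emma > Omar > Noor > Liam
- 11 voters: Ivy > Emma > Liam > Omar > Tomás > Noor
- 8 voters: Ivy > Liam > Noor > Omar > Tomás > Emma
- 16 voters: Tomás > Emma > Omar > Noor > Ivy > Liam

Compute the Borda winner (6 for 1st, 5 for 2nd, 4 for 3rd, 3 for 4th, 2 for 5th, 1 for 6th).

Noor: 8×6 + 10×2 + 11×1 + 8×4 + 16×3 = 159
Ivy: 8×4 + 10×5 + 11×6 + 8×6 + 16×2 = 228
Emma: 8×5 + 10×4 + 11×5 + 8×1 + 16×5 = 223
Liam: 8×1 + 10×1 + 11×4 + 8×5 + 16×1 = 118
Omar: 8×3 + 10×3 + 11×3 + 8×3 + 16×4 = 175
Tomás: 8×2 + 10×6 + 11×2 + 8×2 + 16×6 = 210

Ivy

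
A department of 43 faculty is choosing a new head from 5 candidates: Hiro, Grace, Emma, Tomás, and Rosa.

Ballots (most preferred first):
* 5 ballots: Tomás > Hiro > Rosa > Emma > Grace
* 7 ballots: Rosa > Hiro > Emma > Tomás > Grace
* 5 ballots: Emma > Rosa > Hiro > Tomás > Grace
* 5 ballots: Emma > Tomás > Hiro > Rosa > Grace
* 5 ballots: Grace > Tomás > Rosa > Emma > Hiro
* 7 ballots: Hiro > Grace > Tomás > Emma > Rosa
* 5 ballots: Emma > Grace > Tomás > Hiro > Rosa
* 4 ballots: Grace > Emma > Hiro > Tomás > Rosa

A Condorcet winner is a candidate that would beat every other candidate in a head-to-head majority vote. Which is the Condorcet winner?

Emma vs Hiro: 24–19
Emma vs Grace: 27–16
Emma vs Tomás: 26–17
Emma vs Rosa: 26–17
Emma beats every other candidate.

Emma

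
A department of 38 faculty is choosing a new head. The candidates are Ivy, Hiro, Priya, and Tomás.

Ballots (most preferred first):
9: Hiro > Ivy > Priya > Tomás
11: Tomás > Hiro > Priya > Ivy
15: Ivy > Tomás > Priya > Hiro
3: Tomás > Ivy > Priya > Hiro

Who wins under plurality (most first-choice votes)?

Ivy

First-place votes: Ivy 15, Hiro 9, Priya 0, Tomás 14.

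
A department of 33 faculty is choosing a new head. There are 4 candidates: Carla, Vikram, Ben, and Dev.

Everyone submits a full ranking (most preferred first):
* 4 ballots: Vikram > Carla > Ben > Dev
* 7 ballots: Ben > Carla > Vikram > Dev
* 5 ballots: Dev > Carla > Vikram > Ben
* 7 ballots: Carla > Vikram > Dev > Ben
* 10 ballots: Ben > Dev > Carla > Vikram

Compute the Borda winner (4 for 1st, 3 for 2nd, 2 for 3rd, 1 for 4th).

Carla

Carla: 4×3 + 7×3 + 5×3 + 7×4 + 10×2 = 96
Vikram: 4×4 + 7×2 + 5×2 + 7×3 + 10×1 = 71
Ben: 4×2 + 7×4 + 5×1 + 7×1 + 10×4 = 88
Dev: 4×1 + 7×1 + 5×4 + 7×2 + 10×3 = 75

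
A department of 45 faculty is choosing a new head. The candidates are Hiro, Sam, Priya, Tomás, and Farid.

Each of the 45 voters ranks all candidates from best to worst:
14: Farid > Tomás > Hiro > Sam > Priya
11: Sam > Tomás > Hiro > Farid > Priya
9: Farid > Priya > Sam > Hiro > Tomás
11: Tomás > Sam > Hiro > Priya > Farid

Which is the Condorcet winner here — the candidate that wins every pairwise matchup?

Farid vs Hiro: 23–22
Farid vs Sam: 23–22
Farid vs Priya: 34–11
Farid vs Tomás: 23–22
Farid beats every other candidate.

Farid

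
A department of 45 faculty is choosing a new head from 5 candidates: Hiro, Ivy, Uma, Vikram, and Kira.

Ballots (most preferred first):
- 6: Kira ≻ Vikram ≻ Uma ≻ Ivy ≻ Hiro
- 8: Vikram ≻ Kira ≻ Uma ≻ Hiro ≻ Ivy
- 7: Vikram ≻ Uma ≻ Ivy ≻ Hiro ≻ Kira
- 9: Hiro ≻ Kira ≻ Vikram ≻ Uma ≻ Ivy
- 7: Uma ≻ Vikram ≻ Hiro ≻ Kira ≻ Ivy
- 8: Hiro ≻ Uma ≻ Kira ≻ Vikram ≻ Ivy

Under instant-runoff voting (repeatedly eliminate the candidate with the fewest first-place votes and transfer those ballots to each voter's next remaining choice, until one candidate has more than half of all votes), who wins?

Round 1: Hiro 17, Ivy 0, Uma 7, Vikram 15, Kira 6. Ivy eliminated.
Round 2: Hiro 17, Uma 7, Vikram 15, Kira 6. Kira eliminated.
Round 3: Hiro 17, Uma 7, Vikram 21. Uma eliminated.
Round 4: Hiro 17, Vikram 28. Vikram has a majority (≥23).

Vikram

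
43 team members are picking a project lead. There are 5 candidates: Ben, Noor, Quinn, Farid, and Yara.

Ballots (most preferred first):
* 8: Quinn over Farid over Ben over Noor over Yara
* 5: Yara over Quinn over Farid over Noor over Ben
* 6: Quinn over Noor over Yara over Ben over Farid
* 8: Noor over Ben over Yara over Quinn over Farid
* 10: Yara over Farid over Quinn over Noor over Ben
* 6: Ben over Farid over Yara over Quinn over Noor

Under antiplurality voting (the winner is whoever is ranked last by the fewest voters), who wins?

Quinn

Last-place votes: Ben 15, Noor 6, Quinn 0, Farid 14, Yara 8.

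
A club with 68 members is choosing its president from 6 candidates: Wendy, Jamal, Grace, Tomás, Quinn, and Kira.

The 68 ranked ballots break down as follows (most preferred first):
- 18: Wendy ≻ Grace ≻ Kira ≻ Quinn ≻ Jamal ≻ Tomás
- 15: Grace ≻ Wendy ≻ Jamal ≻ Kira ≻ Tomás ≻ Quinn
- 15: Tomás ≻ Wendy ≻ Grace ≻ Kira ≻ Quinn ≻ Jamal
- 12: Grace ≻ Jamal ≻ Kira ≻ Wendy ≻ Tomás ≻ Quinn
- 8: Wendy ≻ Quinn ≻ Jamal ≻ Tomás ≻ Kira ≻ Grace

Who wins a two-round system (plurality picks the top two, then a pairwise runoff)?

Wendy

Round 1 first-place votes: Wendy 26, Jamal 0, Grace 27, Tomás 15, Quinn 0, Kira 0. Grace and Wendy advance.
Runoff: Grace is ranked above Wendy on 27 ballots, Wendy above Grace on 41.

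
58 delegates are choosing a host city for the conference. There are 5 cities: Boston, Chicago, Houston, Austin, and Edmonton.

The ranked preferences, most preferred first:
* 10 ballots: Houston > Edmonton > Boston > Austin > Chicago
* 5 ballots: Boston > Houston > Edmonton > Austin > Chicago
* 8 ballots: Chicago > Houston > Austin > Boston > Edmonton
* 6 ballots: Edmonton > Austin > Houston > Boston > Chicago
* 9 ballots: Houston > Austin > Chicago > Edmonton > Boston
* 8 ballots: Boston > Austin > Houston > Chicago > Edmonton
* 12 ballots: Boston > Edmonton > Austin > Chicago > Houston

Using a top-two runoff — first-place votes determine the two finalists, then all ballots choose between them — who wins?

Round 1 first-place votes: Boston 25, Chicago 8, Houston 19, Austin 0, Edmonton 6. Boston and Houston advance.
Runoff: Boston is ranked above Houston on 25 ballots, Houston above Boston on 33.

Houston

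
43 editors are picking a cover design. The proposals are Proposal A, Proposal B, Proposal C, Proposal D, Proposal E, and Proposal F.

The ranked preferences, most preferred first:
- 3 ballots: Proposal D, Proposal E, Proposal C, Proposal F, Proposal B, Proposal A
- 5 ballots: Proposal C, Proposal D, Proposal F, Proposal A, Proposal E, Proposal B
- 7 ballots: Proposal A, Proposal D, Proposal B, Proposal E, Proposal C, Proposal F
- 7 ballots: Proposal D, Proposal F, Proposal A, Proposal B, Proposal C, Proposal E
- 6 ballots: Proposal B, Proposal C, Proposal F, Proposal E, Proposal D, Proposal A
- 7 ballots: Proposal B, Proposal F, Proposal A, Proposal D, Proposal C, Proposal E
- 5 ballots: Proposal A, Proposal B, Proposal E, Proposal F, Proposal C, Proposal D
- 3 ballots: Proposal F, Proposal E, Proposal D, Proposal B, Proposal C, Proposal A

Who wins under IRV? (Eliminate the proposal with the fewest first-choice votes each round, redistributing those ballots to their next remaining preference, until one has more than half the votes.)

Round 1: Proposal A 12, Proposal B 13, Proposal C 5, Proposal D 10, Proposal E 0, Proposal F 3. Proposal E eliminated.
Round 2: Proposal A 12, Proposal B 13, Proposal C 5, Proposal D 10, Proposal F 3. Proposal F eliminated.
Round 3: Proposal A 12, Proposal B 13, Proposal C 5, Proposal D 13. Proposal C eliminated.
Round 4: Proposal A 12, Proposal B 13, Proposal D 18. Proposal A eliminated.
Round 5: Proposal B 18, Proposal D 25. Proposal D has a majority (≥22).

Proposal D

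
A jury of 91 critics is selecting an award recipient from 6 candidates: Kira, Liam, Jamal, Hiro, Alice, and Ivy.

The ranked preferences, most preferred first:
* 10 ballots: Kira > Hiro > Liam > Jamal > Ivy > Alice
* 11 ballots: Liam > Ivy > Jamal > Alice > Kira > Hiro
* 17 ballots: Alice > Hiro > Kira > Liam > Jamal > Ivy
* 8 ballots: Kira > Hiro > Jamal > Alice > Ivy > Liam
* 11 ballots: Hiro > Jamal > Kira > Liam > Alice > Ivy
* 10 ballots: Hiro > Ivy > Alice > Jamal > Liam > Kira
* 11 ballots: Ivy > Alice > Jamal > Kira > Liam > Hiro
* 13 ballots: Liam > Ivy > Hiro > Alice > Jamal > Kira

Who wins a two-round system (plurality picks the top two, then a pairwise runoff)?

Round 1 first-place votes: Kira 18, Liam 24, Jamal 0, Hiro 21, Alice 17, Ivy 11. Liam and Hiro advance.
Runoff: Liam is ranked above Hiro on 35 ballots, Hiro above Liam on 56.

Hiro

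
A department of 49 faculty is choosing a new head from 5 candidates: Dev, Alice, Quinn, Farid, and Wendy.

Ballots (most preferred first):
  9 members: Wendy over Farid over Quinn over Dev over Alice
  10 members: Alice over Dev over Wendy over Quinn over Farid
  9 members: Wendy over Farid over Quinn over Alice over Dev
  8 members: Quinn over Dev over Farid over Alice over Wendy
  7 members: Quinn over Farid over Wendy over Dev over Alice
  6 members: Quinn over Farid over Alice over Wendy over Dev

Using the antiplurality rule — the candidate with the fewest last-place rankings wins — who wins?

Last-place votes: Dev 15, Alice 16, Quinn 0, Farid 10, Wendy 8.

Quinn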